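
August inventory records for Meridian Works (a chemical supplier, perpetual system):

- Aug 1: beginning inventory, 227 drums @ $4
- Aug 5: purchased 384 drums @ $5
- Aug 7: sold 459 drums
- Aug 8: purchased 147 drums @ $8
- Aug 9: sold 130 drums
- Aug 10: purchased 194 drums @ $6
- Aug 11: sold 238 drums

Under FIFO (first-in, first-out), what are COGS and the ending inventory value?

COGS = $4,418; ending inventory = $750

Aug 7, 459 sold [FIFO — oldest first]: 227 @ $4 + 232 @ $5 = $2,068
Aug 9, 130 sold [FIFO — oldest first]: 130 @ $5 = $650
Aug 11, 238 sold [FIFO — oldest first]: 22 @ $5 + 147 @ $8 + 69 @ $6 = $1,700
Total COGS = $2,068 + $650 + $1,700 = $4,418
Ending inventory: 125 @ $6 = $750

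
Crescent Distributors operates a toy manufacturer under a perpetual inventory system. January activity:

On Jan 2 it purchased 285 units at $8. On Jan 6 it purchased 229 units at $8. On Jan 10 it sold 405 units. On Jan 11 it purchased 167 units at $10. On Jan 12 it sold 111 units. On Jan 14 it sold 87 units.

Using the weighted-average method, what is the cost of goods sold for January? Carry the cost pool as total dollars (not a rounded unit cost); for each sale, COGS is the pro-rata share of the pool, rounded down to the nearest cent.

After Jan 2: 285 on hand, pool $2,280.00 (≈ $8.0000 each)
After Jan 6: 514 on hand, pool $4,112.00 (≈ $8.0000 each)
Jan 10, sell 405: 405/514 × $4,112.00 → $3,240.00
After Jan 11: 276 on hand, pool $2,542.00 (≈ $9.2101 each)
Jan 12, sell 111: 111/276 × $2,542.00 → $1,022.32
Jan 14, sell 87: 87/165 × $1,519.68 → $801.28
Total COGS = $3,240.00 + $1,022.32 + $801.28 = $5,063.60
Ending inventory (cost pool remaining) = $718.40
Check: goods available $5,782.00 = COGS $5,063.60 + ending $718.40

COGS = $5,063.60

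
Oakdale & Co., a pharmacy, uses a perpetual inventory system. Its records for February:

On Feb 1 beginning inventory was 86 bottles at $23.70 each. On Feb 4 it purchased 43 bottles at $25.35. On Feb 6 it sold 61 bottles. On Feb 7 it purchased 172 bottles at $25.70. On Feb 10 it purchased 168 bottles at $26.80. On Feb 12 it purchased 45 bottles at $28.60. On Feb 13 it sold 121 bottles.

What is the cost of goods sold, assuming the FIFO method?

Feb 6, 61 sold [FIFO — oldest first]: 61 @ $23.70 = $1,445.70
Feb 13, 121 sold [FIFO — oldest first]: 25 @ $23.70 + 43 @ $25.35 + 53 @ $25.70 = $3,044.65
Total COGS = $1,445.70 + $3,044.65 = $4,490.35
Ending inventory: 119 @ $25.70 + 168 @ $26.80 + 45 @ $28.60 = $8,847.70

COGS = $4,490.35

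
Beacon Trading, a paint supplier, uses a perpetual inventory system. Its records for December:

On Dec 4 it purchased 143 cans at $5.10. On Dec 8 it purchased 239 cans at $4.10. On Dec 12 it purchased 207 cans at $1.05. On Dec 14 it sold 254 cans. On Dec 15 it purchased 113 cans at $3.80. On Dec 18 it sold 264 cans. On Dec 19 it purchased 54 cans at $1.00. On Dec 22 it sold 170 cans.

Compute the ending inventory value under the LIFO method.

Ending inventory = $346.80

Dec 14, 254 sold [LIFO — newest first]: 207 @ $1.05 + 47 @ $4.10 = $410.05
Dec 18, 264 sold [LIFO — newest first]: 113 @ $3.80 + 151 @ $4.10 = $1,048.50
Dec 22, 170 sold [LIFO — newest first]: 54 @ $1.00 + 41 @ $4.10 + 75 @ $5.10 = $604.60
Total COGS = $410.05 + $1,048.50 + $604.60 = $2,063.15
Ending inventory: 68 @ $5.10 = $346.80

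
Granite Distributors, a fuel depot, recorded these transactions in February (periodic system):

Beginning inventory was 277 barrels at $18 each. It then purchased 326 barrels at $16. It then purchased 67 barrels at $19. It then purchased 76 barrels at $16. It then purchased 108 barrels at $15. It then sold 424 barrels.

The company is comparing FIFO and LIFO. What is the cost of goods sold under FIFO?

FIFO COGS: 277 @ $18 + 147 @ $16 = $7,338
LIFO COGS: 108 @ $15 + 76 @ $16 + 67 @ $19 + 173 @ $16 = $6,877

COGS = $7,338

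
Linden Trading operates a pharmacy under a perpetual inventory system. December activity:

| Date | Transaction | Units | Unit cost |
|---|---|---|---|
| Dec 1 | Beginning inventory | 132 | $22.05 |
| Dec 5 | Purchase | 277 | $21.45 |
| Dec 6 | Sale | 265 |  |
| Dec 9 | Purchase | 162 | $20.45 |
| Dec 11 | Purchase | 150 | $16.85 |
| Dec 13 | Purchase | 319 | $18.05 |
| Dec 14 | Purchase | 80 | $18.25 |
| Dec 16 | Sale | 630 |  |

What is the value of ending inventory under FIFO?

Ending inventory = $4,077.25

Dec 6, 265 sold [FIFO — oldest first]: 132 @ $22.05 + 133 @ $21.45 = $5,763.45
Dec 16, 630 sold [FIFO — oldest first]: 144 @ $21.45 + 162 @ $20.45 + 150 @ $16.85 + 174 @ $18.05 = $12,069.90
Total COGS = $5,763.45 + $12,069.90 = $17,833.35
Ending inventory: 145 @ $18.05 + 80 @ $18.25 = $4,077.25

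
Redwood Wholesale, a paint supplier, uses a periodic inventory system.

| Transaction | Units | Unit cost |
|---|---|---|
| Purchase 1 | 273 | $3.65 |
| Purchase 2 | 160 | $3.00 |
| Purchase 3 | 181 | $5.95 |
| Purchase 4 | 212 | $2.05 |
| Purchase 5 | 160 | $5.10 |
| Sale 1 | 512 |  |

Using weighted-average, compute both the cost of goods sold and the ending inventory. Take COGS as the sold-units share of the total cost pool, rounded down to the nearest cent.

Sale 1, sell 512: 512/986 × $3,804.00 → $1,975.30
Ending inventory (cost pool remaining) = $1,828.70

COGS = $1,975.30; ending inventory = $1,828.70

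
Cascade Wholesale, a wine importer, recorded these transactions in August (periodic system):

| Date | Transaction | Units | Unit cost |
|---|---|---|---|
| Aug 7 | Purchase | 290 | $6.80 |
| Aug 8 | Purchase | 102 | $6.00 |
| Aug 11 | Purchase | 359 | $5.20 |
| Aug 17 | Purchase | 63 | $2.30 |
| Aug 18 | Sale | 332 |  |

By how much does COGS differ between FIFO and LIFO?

$680.30

FIFO COGS: 290 @ $6.80 + 42 @ $6.00 = $2,224.00
LIFO COGS: 63 @ $2.30 + 269 @ $5.20 = $1,543.70
Difference = |$2,224.00 − $1,543.70| = $680.30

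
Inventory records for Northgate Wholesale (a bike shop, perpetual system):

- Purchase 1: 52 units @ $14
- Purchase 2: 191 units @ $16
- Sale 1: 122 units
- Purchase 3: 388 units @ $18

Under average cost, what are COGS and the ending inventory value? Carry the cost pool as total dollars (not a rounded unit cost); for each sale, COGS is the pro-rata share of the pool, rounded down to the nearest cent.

COGS = $1,899.78; ending inventory = $8,868.22

After Purchase 1: 52 on hand, pool $728.00 (≈ $14.0000 each)
After Purchase 2: 243 on hand, pool $3,784.00 (≈ $15.5720 each)
Sale 1, sell 122: 122/243 × $3,784.00 → $1,899.78
After Purchase 3: 509 on hand, pool $8,868.22 (≈ $17.4228 each)
Ending inventory (cost pool remaining) = $8,868.22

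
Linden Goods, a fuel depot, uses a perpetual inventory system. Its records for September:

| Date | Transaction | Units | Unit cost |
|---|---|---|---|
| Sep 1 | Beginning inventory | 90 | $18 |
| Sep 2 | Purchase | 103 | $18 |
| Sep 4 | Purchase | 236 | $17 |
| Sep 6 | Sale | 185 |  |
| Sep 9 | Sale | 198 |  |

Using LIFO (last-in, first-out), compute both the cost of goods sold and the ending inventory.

COGS = $6,658; ending inventory = $828

Sep 6, 185 sold [LIFO — newest first]: 185 @ $17 = $3,145
Sep 9, 198 sold [LIFO — newest first]: 51 @ $17 + 103 @ $18 + 44 @ $18 = $3,513
Total COGS = $3,145 + $3,513 = $6,658
Ending inventory: 46 @ $18 = $828
Check: goods available $7,486 = COGS $6,658 + ending $828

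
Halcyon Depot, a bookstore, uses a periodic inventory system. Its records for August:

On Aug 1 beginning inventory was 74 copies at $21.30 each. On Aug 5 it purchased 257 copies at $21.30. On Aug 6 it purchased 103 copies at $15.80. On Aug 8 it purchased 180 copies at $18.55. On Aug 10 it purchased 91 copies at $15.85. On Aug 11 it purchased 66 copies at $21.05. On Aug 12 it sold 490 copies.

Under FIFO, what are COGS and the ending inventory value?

COGS = $9,716.50; ending inventory = $5,131.85

Aug 12, 490 sold [FIFO — oldest first]: 74 @ $21.30 + 257 @ $21.30 + 103 @ $15.80 + 56 @ $18.55 = $9,716.50
Ending inventory: 124 @ $18.55 + 91 @ $15.85 + 66 @ $21.05 = $5,131.85
Check: goods available $14,848.35 = COGS $9,716.50 + ending $5,131.85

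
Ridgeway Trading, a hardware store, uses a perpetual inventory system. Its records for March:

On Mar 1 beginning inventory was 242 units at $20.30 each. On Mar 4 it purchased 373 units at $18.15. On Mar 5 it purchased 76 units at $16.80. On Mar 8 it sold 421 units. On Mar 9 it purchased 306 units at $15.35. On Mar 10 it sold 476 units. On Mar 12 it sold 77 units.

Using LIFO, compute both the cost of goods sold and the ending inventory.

Mar 8, 421 sold [LIFO — newest first]: 76 @ $16.80 + 345 @ $18.15 = $7,538.55
Mar 10, 476 sold [LIFO — newest first]: 306 @ $15.35 + 28 @ $18.15 + 142 @ $20.30 = $8,087.90
Mar 12, 77 sold [LIFO — newest first]: 77 @ $20.30 = $1,563.10
Total COGS = $7,538.55 + $8,087.90 + $1,563.10 = $17,189.55
Ending inventory: 23 @ $20.30 = $466.90
Check: goods available $17,656.45 = COGS $17,189.55 + ending $466.90

COGS = $17,189.55; ending inventory = $466.90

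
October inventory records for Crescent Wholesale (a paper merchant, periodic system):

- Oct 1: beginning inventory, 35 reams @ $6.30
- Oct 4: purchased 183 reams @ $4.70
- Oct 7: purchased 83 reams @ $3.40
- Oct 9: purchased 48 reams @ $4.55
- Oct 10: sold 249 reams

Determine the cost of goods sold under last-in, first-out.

Oct 10, 249 sold [LIFO — newest first]: 48 @ $4.55 + 83 @ $3.40 + 118 @ $4.70 = $1,055.20
Ending inventory: 35 @ $6.30 + 65 @ $4.70 = $526.00

COGS = $1,055.20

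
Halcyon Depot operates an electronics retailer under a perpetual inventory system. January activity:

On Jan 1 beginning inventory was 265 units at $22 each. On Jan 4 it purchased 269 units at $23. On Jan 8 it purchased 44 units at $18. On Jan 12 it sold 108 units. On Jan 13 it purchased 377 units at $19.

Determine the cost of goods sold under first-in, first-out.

COGS = $2,376

Jan 12, 108 sold [FIFO — oldest first]: 108 @ $22 = $2,376
Ending inventory: 157 @ $22 + 269 @ $23 + 44 @ $18 + 377 @ $19 = $17,596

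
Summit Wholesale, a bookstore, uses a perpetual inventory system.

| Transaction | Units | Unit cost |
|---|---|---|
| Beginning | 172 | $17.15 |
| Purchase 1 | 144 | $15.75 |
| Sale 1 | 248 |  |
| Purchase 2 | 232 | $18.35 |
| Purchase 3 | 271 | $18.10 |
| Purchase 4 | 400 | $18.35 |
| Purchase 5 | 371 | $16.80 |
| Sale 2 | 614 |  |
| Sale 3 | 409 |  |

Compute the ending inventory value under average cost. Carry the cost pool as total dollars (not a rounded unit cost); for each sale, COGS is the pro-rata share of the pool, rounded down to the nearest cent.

Ending inventory = $5,671.15

After Beginning: 172 on hand, pool $2,949.80 (≈ $17.1500 each)
After Purchase 1: 316 on hand, pool $5,217.80 (≈ $16.5120 each)
Sale 1, sell 248: 248/316 × $5,217.80 → $4,094.98
After Purchase 2: 300 on hand, pool $5,380.02 (≈ $17.9334 each)
After Purchase 3: 571 on hand, pool $10,285.12 (≈ $18.0125 each)
After Purchase 4: 971 on hand, pool $17,625.12 (≈ $18.1515 each)
After Purchase 5: 1342 on hand, pool $23,857.92 (≈ $17.7779 each)
Sale 2, sell 614: 614/1342 × $23,857.92 → $10,915.62
Sale 3, sell 409: 409/728 × $12,942.30 → $7,271.15
Total COGS = $4,094.98 + $10,915.62 + $7,271.15 = $22,281.75
Ending inventory (cost pool remaining) = $5,671.15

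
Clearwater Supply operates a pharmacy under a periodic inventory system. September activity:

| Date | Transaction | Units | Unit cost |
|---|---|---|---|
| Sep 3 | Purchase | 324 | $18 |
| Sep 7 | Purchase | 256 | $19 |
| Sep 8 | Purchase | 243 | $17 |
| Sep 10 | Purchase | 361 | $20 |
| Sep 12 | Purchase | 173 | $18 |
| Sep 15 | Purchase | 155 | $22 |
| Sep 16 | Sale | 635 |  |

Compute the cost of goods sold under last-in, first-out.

Sep 16, 635 sold [LIFO — newest first]: 155 @ $22 + 173 @ $18 + 307 @ $20 = $12,664
Ending inventory: 324 @ $18 + 256 @ $19 + 243 @ $17 + 54 @ $20 = $15,907

COGS = $12,664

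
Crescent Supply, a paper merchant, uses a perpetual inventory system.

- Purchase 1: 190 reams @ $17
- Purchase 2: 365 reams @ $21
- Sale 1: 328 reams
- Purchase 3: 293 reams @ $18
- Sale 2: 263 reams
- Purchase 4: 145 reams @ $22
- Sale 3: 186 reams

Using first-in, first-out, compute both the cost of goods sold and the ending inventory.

COGS = $14,891; ending inventory = $4,468

Sale 1 (328) [FIFO — oldest first]: 190 @ $17 + 138 @ $21 = $6,128
Sale 2 (263) [FIFO — oldest first]: 227 @ $21 + 36 @ $18 = $5,415
Sale 3 (186) [FIFO — oldest first]: 186 @ $18 = $3,348
Total COGS = $6,128 + $5,415 + $3,348 = $14,891
Ending inventory: 71 @ $18 + 145 @ $22 = $4,468
Check: goods available $19,359 = COGS $14,891 + ending $4,468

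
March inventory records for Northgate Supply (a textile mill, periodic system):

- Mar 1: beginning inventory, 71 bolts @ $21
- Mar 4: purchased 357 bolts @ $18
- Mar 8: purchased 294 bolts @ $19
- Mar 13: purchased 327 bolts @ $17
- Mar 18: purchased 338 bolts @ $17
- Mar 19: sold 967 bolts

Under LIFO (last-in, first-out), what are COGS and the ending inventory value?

Mar 19, 967 sold [LIFO — newest first]: 338 @ $17 + 327 @ $17 + 294 @ $19 + 8 @ $18 = $17,035
Ending inventory: 71 @ $21 + 349 @ $18 = $7,773

COGS = $17,035; ending inventory = $7,773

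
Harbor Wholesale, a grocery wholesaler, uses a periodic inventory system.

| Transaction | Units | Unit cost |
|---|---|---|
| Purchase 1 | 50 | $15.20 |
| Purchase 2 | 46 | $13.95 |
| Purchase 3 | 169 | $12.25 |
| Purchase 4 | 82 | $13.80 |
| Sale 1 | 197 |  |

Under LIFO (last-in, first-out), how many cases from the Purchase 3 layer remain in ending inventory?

54

Sale 1 (197) [LIFO — newest first]: 82 @ $13.80 + 115 @ $12.25 = $2,540.35
Ending inventory: 50 @ $15.20 + 46 @ $13.95 + 54 @ $12.25 = $2,063.20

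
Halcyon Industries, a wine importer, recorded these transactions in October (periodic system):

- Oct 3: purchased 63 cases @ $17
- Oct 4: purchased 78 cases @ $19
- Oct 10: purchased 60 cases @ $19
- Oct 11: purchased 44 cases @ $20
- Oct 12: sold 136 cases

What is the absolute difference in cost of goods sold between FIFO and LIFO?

FIFO COGS: 63 @ $17 + 73 @ $19 = $2,458
LIFO COGS: 44 @ $20 + 60 @ $19 + 32 @ $19 = $2,628
Difference = |$2,458 − $2,628| = $170

$170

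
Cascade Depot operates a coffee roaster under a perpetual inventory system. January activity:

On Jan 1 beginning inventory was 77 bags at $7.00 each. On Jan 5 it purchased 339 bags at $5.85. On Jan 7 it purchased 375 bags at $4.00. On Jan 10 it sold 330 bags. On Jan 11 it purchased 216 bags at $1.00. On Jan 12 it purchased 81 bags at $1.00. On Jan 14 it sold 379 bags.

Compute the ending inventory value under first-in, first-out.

Jan 10, 330 sold [FIFO — oldest first]: 77 @ $7.00 + 253 @ $5.85 = $2,019.05
Jan 14, 379 sold [FIFO — oldest first]: 86 @ $5.85 + 293 @ $4.00 = $1,675.10
Total COGS = $2,019.05 + $1,675.10 = $3,694.15
Ending inventory: 82 @ $4.00 + 216 @ $1.00 + 81 @ $1.00 = $625.00
Check: goods available $4,319.15 = COGS $3,694.15 + ending $625.00

Ending inventory = $625.00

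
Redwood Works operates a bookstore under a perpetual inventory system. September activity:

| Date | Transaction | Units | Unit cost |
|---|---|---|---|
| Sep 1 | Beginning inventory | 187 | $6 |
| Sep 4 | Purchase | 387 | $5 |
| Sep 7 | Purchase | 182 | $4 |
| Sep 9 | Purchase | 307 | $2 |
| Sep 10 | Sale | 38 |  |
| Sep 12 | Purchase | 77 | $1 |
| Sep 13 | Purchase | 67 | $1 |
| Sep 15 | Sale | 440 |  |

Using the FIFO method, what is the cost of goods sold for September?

Sep 10, 38 sold [FIFO — oldest first]: 38 @ $6 = $228
Sep 15, 440 sold [FIFO — oldest first]: 149 @ $6 + 291 @ $5 = $2,349
Total COGS = $228 + $2,349 = $2,577
Ending inventory: 96 @ $5 + 182 @ $4 + 307 @ $2 + 77 @ $1 + 67 @ $1 = $1,966

COGS = $2,577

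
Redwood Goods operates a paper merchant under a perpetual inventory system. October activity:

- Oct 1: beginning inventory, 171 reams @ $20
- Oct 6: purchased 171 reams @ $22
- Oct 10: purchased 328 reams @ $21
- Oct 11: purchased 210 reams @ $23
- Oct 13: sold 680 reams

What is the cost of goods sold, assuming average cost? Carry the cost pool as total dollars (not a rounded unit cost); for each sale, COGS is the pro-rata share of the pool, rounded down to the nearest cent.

COGS = $14,604.54

After Oct 1: 171 on hand, pool $3,420.00 (≈ $20.0000 each)
After Oct 6: 342 on hand, pool $7,182.00 (≈ $21.0000 each)
After Oct 10: 670 on hand, pool $14,070.00 (≈ $21.0000 each)
After Oct 11: 880 on hand, pool $18,900.00 (≈ $21.4773 each)
Oct 13, sell 680: 680/880 × $18,900.00 → $14,604.54
Ending inventory (cost pool remaining) = $4,295.46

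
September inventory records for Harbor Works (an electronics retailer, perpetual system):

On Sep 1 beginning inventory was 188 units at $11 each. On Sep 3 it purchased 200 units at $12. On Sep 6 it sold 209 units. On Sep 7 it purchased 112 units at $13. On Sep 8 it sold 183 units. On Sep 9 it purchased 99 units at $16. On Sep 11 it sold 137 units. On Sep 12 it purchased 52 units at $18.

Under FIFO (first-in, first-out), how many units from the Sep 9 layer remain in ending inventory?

70

Sep 6, 209 sold [FIFO — oldest first]: 188 @ $11 + 21 @ $12 = $2,320
Sep 8, 183 sold [FIFO — oldest first]: 179 @ $12 + 4 @ $13 = $2,200
Sep 11, 137 sold [FIFO — oldest first]: 108 @ $13 + 29 @ $16 = $1,868
Total COGS = $2,320 + $2,200 + $1,868 = $6,388
Ending inventory: 70 @ $16 + 52 @ $18 = $2,056
Check: goods available $8,444 = COGS $6,388 + ending $2,056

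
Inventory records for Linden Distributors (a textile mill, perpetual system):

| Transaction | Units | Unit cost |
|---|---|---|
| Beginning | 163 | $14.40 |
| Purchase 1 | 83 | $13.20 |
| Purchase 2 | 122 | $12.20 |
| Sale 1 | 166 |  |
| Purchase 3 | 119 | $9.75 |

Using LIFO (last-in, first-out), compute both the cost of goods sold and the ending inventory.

Sale 1 (166) [LIFO — newest first]: 122 @ $12.20 + 44 @ $13.20 = $2,069.20
Ending inventory: 163 @ $14.40 + 39 @ $13.20 + 119 @ $9.75 = $4,022.25

COGS = $2,069.20; ending inventory = $4,022.25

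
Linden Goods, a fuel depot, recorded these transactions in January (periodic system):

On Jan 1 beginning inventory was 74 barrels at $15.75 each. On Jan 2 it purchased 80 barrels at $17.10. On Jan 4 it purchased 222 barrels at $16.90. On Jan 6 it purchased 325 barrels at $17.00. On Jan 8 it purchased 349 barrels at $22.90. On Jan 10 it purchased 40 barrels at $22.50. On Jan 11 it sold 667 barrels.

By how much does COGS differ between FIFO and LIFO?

$2,385.80

FIFO COGS: 74 @ $15.75 + 80 @ $17.10 + 222 @ $16.90 + 291 @ $17.00 = $11,232.30
LIFO COGS: 40 @ $22.50 + 349 @ $22.90 + 278 @ $17.00 = $13,618.10
Difference = |$11,232.30 − $13,618.10| = $2,385.80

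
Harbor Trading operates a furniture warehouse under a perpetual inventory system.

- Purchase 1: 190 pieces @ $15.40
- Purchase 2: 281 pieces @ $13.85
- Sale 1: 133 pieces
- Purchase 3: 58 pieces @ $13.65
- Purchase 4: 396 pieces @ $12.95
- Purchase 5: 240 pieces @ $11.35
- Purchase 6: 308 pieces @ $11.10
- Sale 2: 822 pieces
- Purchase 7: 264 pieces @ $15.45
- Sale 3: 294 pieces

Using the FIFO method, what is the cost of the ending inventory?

Ending inventory = $6,565.20

Sale 1 (133) [FIFO — oldest first]: 133 @ $15.40 = $2,048.20
Sale 2 (822) [FIFO — oldest first]: 57 @ $15.40 + 281 @ $13.85 + 58 @ $13.65 + 396 @ $12.95 + 30 @ $11.35 = $11,030.05
Sale 3 (294) [FIFO — oldest first]: 210 @ $11.35 + 84 @ $11.10 = $3,315.90
Total COGS = $2,048.20 + $11,030.05 + $3,315.90 = $16,394.15
Ending inventory: 224 @ $11.10 + 264 @ $15.45 = $6,565.20
Check: goods available $22,959.35 = COGS $16,394.15 + ending $6,565.20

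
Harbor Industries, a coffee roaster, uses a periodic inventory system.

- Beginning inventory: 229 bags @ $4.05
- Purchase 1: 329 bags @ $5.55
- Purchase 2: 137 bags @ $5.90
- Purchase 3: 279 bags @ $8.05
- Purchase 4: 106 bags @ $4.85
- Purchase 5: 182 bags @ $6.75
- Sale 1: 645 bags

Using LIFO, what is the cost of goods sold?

COGS = $4,448.75

Sale 1 (645) [LIFO — newest first]: 182 @ $6.75 + 106 @ $4.85 + 279 @ $8.05 + 78 @ $5.90 = $4,448.75
Ending inventory: 229 @ $4.05 + 329 @ $5.55 + 59 @ $5.90 = $3,101.50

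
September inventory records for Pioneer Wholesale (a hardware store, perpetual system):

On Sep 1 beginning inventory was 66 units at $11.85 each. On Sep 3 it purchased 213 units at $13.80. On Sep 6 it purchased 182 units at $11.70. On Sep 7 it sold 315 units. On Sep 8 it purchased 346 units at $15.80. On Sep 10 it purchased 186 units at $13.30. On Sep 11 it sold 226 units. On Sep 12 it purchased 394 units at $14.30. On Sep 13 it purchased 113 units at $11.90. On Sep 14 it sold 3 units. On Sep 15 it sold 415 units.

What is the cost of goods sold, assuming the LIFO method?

Sep 7, 315 sold [LIFO — newest first]: 182 @ $11.70 + 133 @ $13.80 = $3,964.80
Sep 11, 226 sold [LIFO — newest first]: 186 @ $13.30 + 40 @ $15.80 = $3,105.80
Sep 14, 3 sold [LIFO — newest first]: 3 @ $11.90 = $35.70
Sep 15, 415 sold [LIFO — newest first]: 110 @ $11.90 + 305 @ $14.30 = $5,670.50
Total COGS = $3,964.80 + $3,105.80 + $35.70 + $5,670.50 = $12,776.80
Ending inventory: 66 @ $11.85 + 80 @ $13.80 + 306 @ $15.80 + 89 @ $14.30 = $7,993.60
Check: goods available $20,770.40 = COGS $12,776.80 + ending $7,993.60

COGS = $12,776.80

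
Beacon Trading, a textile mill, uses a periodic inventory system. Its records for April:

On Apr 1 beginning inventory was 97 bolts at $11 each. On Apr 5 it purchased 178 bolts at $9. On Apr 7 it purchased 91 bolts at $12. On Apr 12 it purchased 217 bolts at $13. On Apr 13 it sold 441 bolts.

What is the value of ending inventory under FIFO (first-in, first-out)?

Ending inventory = $1,846

Apr 13, 441 sold [FIFO — oldest first]: 97 @ $11 + 178 @ $9 + 91 @ $12 + 75 @ $13 = $4,736
Ending inventory: 142 @ $13 = $1,846
Check: goods available $6,582 = COGS $4,736 + ending $1,846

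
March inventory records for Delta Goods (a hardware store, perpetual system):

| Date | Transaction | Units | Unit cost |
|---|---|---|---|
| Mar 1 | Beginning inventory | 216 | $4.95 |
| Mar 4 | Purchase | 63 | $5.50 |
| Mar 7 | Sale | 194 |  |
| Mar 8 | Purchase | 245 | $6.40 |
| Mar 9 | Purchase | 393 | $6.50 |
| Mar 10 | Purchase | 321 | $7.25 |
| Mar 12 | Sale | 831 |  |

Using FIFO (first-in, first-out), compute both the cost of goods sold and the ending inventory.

COGS = $6,321.20; ending inventory = $1,544.25

Mar 7, 194 sold [FIFO — oldest first]: 194 @ $4.95 = $960.30
Mar 12, 831 sold [FIFO — oldest first]: 22 @ $4.95 + 63 @ $5.50 + 245 @ $6.40 + 393 @ $6.50 + 108 @ $7.25 = $5,360.90
Total COGS = $960.30 + $5,360.90 = $6,321.20
Ending inventory: 213 @ $7.25 = $1,544.25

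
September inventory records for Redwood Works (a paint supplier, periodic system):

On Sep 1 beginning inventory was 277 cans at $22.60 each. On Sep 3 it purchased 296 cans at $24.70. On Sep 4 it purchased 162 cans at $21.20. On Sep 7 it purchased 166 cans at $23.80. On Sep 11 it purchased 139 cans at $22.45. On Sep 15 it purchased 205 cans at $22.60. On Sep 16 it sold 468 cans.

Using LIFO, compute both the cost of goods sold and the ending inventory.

COGS = $10,704.75; ending inventory = $18,005.40

Sep 16, 468 sold [LIFO — newest first]: 205 @ $22.60 + 139 @ $22.45 + 124 @ $23.80 = $10,704.75
Ending inventory: 277 @ $22.60 + 296 @ $24.70 + 162 @ $21.20 + 42 @ $23.80 = $18,005.40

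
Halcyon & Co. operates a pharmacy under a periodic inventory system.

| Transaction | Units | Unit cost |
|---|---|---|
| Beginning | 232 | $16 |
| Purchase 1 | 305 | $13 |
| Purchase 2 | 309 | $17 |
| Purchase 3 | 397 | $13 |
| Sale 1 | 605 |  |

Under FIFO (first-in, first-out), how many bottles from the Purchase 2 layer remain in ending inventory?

241

Sale 1 (605) [FIFO — oldest first]: 232 @ $16 + 305 @ $13 + 68 @ $17 = $8,833
Ending inventory: 241 @ $17 + 397 @ $13 = $9,258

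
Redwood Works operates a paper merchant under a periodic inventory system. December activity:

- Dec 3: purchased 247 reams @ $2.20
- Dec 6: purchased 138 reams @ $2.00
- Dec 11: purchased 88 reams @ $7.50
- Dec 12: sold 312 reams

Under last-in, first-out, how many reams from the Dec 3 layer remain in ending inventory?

Dec 12, 312 sold [LIFO — newest first]: 88 @ $7.50 + 138 @ $2.00 + 86 @ $2.20 = $1,125.20
Ending inventory: 161 @ $2.20 = $354.20
Check: goods available $1,479.40 = COGS $1,125.20 + ending $354.20

161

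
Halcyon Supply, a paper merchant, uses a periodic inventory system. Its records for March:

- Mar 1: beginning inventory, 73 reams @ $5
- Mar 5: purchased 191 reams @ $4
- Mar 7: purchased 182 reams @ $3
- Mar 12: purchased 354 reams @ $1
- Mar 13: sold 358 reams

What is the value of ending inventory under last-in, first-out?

Mar 13, 358 sold [LIFO — newest first]: 354 @ $1 + 4 @ $3 = $366
Ending inventory: 73 @ $5 + 191 @ $4 + 178 @ $3 = $1,663

Ending inventory = $1,663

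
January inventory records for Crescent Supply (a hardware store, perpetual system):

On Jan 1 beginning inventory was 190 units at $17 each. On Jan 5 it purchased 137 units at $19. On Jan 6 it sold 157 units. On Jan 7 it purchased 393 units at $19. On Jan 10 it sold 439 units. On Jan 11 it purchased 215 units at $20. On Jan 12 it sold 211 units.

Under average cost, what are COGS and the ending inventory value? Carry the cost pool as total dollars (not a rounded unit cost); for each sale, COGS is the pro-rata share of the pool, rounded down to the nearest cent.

COGS = $15,103.24; ending inventory = $2,496.76

After Jan 1: 190 on hand, pool $3,230.00 (≈ $17.0000 each)
After Jan 5: 327 on hand, pool $5,833.00 (≈ $17.8379 each)
Jan 6, sell 157: 157/327 × $5,833.00 → $2,800.55
After Jan 7: 563 on hand, pool $10,499.45 (≈ $18.6491 each)
Jan 10, sell 439: 439/563 × $10,499.45 → $8,186.96
After Jan 11: 339 on hand, pool $6,612.49 (≈ $19.5059 each)
Jan 12, sell 211: 211/339 × $6,612.49 → $4,115.73
Total COGS = $2,800.55 + $8,186.96 + $4,115.73 = $15,103.24
Ending inventory (cost pool remaining) = $2,496.76
Check: goods available $17,600.00 = COGS $15,103.24 + ending $2,496.76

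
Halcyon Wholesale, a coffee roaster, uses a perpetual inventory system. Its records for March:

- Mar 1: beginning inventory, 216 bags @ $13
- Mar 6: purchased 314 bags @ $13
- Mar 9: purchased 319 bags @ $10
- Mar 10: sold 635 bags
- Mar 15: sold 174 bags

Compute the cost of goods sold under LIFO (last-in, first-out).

Mar 10, 635 sold [LIFO — newest first]: 319 @ $10 + 314 @ $13 + 2 @ $13 = $7,298
Mar 15, 174 sold [LIFO — newest first]: 174 @ $13 = $2,262
Total COGS = $7,298 + $2,262 = $9,560
Ending inventory: 40 @ $13 = $520

COGS = $9,560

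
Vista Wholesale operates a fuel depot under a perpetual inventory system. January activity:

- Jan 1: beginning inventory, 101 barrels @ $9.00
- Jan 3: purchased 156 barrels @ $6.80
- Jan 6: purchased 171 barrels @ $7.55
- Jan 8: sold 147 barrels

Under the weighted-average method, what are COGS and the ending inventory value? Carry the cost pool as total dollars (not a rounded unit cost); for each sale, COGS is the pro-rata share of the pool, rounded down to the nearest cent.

COGS = $1,119.96; ending inventory = $2,140.89

After Jan 1: 101 on hand, pool $909.00 (≈ $9.0000 each)
After Jan 3: 257 on hand, pool $1,969.80 (≈ $7.6646 each)
After Jan 6: 428 on hand, pool $3,260.85 (≈ $7.6188 each)
Jan 8, sell 147: 147/428 × $3,260.85 → $1,119.96
Ending inventory (cost pool remaining) = $2,140.89
Check: goods available $3,260.85 = COGS $1,119.96 + ending $2,140.89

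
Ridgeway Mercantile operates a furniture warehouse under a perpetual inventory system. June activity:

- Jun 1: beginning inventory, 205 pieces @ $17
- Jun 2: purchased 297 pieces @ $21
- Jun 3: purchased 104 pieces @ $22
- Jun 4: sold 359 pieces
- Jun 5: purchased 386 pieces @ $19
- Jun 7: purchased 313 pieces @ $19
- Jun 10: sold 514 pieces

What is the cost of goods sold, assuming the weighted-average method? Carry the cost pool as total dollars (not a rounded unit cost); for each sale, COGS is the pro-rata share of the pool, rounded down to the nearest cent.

COGS = $16,990.67

After Jun 1: 205 on hand, pool $3,485.00 (≈ $17.0000 each)
After Jun 2: 502 on hand, pool $9,722.00 (≈ $19.3665 each)
After Jun 3: 606 on hand, pool $12,010.00 (≈ $19.8185 each)
Jun 4, sell 359: 359/606 × $12,010.00 → $7,114.83
After Jun 5: 633 on hand, pool $12,229.17 (≈ $19.3194 each)
After Jun 7: 946 on hand, pool $18,176.17 (≈ $19.2137 each)
Jun 10, sell 514: 514/946 × $18,176.17 → $9,875.84
Total COGS = $7,114.83 + $9,875.84 = $16,990.67
Ending inventory (cost pool remaining) = $8,300.33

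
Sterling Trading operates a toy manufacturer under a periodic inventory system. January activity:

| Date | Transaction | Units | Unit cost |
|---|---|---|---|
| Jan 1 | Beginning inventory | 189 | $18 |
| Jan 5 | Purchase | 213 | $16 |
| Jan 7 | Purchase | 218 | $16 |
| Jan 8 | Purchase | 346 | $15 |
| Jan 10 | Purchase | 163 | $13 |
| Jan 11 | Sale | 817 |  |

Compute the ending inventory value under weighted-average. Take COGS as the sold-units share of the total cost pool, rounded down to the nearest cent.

Jan 11, sell 817: 817/1129 × $17,607.00 → $12,741.29
Ending inventory (cost pool remaining) = $4,865.71

Ending inventory = $4,865.71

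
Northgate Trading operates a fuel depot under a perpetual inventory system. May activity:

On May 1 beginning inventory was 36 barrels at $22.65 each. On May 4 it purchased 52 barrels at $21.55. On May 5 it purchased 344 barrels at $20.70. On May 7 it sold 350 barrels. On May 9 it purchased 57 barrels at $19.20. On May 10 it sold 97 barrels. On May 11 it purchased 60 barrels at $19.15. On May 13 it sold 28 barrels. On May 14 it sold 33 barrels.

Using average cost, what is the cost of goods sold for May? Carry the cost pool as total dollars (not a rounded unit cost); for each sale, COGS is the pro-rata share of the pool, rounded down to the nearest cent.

After May 1: 36 on hand, pool $815.40 (≈ $22.6500 each)
After May 4: 88 on hand, pool $1,936.00 (≈ $22.0000 each)
After May 5: 432 on hand, pool $9,056.80 (≈ $20.9648 each)
May 7, sell 350: 350/432 × $9,056.80 → $7,337.68
After May 9: 139 on hand, pool $2,813.52 (≈ $20.2412 each)
May 10, sell 97: 97/139 × $2,813.52 → $1,963.39
After May 11: 102 on hand, pool $1,999.13 (≈ $19.5993 each)
May 13, sell 28: 28/102 × $1,999.13 → $548.78
May 14, sell 33: 33/74 × $1,450.35 → $646.77
Total COGS = $7,337.68 + $1,963.39 + $548.78 + $646.77 = $10,496.62
Ending inventory (cost pool remaining) = $803.58

COGS = $10,496.62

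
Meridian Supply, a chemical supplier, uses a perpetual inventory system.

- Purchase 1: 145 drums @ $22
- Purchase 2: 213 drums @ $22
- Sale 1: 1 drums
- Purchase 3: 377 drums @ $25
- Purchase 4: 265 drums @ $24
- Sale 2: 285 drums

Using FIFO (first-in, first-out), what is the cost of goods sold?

Sale 1 (1) [FIFO — oldest first]: 1 @ $22 = $22
Sale 2 (285) [FIFO — oldest first]: 144 @ $22 + 141 @ $22 = $6,270
Total COGS = $22 + $6,270 = $6,292
Ending inventory: 72 @ $22 + 377 @ $25 + 265 @ $24 = $17,369

COGS = $6,292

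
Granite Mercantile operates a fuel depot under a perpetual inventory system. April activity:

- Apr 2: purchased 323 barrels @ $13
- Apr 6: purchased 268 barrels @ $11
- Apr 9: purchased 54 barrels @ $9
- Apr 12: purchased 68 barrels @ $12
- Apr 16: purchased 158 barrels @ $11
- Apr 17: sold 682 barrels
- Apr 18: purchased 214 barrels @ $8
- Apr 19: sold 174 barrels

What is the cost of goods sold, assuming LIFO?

Apr 17, 682 sold [LIFO — newest first]: 158 @ $11 + 68 @ $12 + 54 @ $9 + 268 @ $11 + 134 @ $13 = $7,730
Apr 19, 174 sold [LIFO — newest first]: 174 @ $8 = $1,392
Total COGS = $7,730 + $1,392 = $9,122
Ending inventory: 189 @ $13 + 40 @ $8 = $2,777

COGS = $9,122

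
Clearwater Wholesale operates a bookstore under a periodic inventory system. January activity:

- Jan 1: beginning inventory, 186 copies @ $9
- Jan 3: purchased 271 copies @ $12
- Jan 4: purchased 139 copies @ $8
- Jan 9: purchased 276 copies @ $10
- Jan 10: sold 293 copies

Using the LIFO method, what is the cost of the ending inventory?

Jan 10, 293 sold [LIFO — newest first]: 276 @ $10 + 17 @ $8 = $2,896
Ending inventory: 186 @ $9 + 271 @ $12 + 122 @ $8 = $5,902

Ending inventory = $5,902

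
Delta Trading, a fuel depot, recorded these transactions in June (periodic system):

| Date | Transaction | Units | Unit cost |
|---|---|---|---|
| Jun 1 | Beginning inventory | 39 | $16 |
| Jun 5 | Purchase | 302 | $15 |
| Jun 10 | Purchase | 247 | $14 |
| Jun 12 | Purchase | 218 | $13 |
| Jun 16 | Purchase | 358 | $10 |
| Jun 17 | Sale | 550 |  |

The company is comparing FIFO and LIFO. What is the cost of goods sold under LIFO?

FIFO COGS: 39 @ $16 + 302 @ $15 + 209 @ $14 = $8,080
LIFO COGS: 358 @ $10 + 192 @ $13 = $6,076

COGS = $6,076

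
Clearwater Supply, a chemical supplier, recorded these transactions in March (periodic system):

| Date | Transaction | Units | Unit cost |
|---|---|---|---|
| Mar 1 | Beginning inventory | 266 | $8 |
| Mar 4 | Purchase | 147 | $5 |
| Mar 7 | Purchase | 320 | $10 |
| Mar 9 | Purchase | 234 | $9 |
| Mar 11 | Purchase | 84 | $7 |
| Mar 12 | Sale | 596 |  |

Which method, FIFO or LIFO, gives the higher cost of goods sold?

LIFO

FIFO COGS: 266 @ $8 + 147 @ $5 + 183 @ $10 = $4,693
LIFO COGS: 84 @ $7 + 234 @ $9 + 278 @ $10 = $5,474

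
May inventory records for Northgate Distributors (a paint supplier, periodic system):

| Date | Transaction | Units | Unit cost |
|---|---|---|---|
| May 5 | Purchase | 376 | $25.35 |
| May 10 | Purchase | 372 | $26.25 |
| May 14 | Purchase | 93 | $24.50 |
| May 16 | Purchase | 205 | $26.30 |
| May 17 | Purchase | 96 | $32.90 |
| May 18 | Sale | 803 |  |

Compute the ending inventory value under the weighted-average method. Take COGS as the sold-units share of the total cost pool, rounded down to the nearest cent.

Ending inventory = $8,942.54

May 18, sell 803: 803/1142 × $30,125.00 → $21,182.46
Ending inventory (cost pool remaining) = $8,942.54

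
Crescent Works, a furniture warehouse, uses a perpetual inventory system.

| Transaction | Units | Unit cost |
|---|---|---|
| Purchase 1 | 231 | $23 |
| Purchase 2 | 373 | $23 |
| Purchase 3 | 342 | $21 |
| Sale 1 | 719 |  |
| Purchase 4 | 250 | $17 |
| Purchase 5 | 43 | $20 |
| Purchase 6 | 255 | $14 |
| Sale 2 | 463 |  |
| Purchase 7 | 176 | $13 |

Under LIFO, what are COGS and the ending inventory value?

COGS = $23,088; ending inventory = $8,954

Sale 1 (719) [LIFO — newest first]: 342 @ $21 + 373 @ $23 + 4 @ $23 = $15,853
Sale 2 (463) [LIFO — newest first]: 255 @ $14 + 43 @ $20 + 165 @ $17 = $7,235
Total COGS = $15,853 + $7,235 = $23,088
Ending inventory: 227 @ $23 + 85 @ $17 + 176 @ $13 = $8,954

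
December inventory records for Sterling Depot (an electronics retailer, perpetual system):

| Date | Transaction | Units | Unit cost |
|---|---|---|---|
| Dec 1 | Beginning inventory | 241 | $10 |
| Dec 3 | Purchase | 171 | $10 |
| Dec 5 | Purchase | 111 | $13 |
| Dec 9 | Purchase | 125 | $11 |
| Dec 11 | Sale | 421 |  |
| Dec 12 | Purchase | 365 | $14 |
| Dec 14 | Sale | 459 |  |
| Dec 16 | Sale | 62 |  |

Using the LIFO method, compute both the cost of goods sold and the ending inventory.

COGS = $11,338; ending inventory = $710

Dec 11, 421 sold [LIFO — newest first]: 125 @ $11 + 111 @ $13 + 171 @ $10 + 14 @ $10 = $4,668
Dec 14, 459 sold [LIFO — newest first]: 365 @ $14 + 94 @ $10 = $6,050
Dec 16, 62 sold [LIFO — newest first]: 62 @ $10 = $620
Total COGS = $4,668 + $6,050 + $620 = $11,338
Ending inventory: 71 @ $10 = $710
Check: goods available $12,048 = COGS $11,338 + ending $710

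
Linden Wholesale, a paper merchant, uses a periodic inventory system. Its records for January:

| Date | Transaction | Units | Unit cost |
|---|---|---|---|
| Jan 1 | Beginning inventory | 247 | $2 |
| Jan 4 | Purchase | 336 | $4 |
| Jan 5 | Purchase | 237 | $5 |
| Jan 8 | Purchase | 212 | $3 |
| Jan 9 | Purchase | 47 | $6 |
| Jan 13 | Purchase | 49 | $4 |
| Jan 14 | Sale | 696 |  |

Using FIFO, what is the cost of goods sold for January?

Jan 14, 696 sold [FIFO — oldest first]: 247 @ $2 + 336 @ $4 + 113 @ $5 = $2,403
Ending inventory: 124 @ $5 + 212 @ $3 + 47 @ $6 + 49 @ $4 = $1,734

COGS = $2,403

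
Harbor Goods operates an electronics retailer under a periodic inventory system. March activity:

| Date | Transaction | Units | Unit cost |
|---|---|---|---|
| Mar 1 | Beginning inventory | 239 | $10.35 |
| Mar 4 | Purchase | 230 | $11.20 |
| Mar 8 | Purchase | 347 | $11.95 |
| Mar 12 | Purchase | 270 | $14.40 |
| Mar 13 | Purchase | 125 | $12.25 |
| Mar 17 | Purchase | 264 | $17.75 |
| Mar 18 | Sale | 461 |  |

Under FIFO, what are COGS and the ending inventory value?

COGS = $4,960.05; ending inventory = $14,341.50

Mar 18, 461 sold [FIFO — oldest first]: 239 @ $10.35 + 222 @ $11.20 = $4,960.05
Ending inventory: 8 @ $11.20 + 347 @ $11.95 + 270 @ $14.40 + 125 @ $12.25 + 264 @ $17.75 = $14,341.50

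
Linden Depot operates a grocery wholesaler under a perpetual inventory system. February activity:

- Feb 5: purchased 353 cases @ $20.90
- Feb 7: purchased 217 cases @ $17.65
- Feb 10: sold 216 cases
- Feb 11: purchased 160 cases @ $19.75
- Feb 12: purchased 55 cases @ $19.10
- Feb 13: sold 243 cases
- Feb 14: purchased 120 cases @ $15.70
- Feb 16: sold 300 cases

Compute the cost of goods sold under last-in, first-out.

Feb 10, 216 sold [LIFO — newest first]: 216 @ $17.65 = $3,812.40
Feb 13, 243 sold [LIFO — newest first]: 55 @ $19.10 + 160 @ $19.75 + 1 @ $17.65 + 27 @ $20.90 = $4,792.45
Feb 16, 300 sold [LIFO — newest first]: 120 @ $15.70 + 180 @ $20.90 = $5,646.00
Total COGS = $3,812.40 + $4,792.45 + $5,646.00 = $14,250.85
Ending inventory: 146 @ $20.90 = $3,051.40

COGS = $14,250.85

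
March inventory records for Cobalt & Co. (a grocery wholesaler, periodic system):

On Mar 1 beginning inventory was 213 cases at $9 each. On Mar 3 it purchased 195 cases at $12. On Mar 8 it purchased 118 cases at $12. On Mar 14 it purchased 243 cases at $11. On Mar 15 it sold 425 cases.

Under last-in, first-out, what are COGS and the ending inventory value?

Mar 15, 425 sold [LIFO — newest first]: 243 @ $11 + 118 @ $12 + 64 @ $12 = $4,857
Ending inventory: 213 @ $9 + 131 @ $12 = $3,489
Check: goods available $8,346 = COGS $4,857 + ending $3,489

COGS = $4,857; ending inventory = $3,489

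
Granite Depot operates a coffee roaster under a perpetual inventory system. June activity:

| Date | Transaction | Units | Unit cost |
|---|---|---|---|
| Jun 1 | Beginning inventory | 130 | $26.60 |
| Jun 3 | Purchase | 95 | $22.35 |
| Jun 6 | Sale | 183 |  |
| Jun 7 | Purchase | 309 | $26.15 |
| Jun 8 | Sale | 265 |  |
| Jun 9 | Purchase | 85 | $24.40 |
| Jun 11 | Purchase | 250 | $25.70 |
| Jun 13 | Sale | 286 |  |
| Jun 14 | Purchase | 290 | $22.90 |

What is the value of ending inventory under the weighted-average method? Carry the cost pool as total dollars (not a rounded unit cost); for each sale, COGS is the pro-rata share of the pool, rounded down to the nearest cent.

Ending inventory = $10,083.05

After Jun 1: 130 on hand, pool $3,458.00 (≈ $26.6000 each)
After Jun 3: 225 on hand, pool $5,581.25 (≈ $24.8056 each)
Jun 6, sell 183: 183/225 × $5,581.25 → $4,539.41
After Jun 7: 351 on hand, pool $9,122.19 (≈ $25.9891 each)
Jun 8, sell 265: 265/351 × $9,122.19 → $6,887.12
After Jun 9: 171 on hand, pool $4,309.07 (≈ $25.1992 each)
After Jun 11: 421 on hand, pool $10,734.07 (≈ $25.4966 each)
Jun 13, sell 286: 286/421 × $10,734.07 → $7,292.02
After Jun 14: 425 on hand, pool $10,083.05 (≈ $23.7248 each)
Total COGS = $4,539.41 + $6,887.12 + $7,292.02 = $18,718.55
Ending inventory (cost pool remaining) = $10,083.05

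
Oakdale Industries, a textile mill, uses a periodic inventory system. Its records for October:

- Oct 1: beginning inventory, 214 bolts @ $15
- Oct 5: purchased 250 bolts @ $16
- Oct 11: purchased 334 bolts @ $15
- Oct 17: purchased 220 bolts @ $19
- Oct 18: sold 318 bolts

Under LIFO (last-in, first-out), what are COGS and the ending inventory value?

Oct 18, 318 sold [LIFO — newest first]: 220 @ $19 + 98 @ $15 = $5,650
Ending inventory: 214 @ $15 + 250 @ $16 + 236 @ $15 = $10,750

COGS = $5,650; ending inventory = $10,750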